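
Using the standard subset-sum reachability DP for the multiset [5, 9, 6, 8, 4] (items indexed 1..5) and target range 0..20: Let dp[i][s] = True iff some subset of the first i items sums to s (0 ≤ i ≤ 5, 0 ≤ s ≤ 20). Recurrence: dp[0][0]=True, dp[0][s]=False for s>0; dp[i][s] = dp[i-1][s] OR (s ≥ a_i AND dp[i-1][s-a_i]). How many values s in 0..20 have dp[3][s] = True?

8

i\s   0   1   2   3   4   5   6   7   8   9  10  11  12  13  14  15  16  17  18  19  20
  0   T   F   F   F   F   F   F   F   F   F   F   F   F   F   F   F   F   F   F   F   F
  1   T   F   F   F   F   T   F   F   F   F   F   F   F   F   F   F   F   F   F   F   F
  2   T   F   F   F   F   T   F   F   F   T   F   F   F   F   T   F   F   F   F   F   F
  3   T   F   F   F   F   T   T   F   F   T   F   T   F   F   T   T   F   F   F   F   T
  4   T   F   F   F   F   T   T   F   T   T   F   T   F   T   T   T   F   T   F   T   T
  5   T   F   F   F   T   T   T   F   T   T   T   T   T   T   T   T   F   T   T   T   T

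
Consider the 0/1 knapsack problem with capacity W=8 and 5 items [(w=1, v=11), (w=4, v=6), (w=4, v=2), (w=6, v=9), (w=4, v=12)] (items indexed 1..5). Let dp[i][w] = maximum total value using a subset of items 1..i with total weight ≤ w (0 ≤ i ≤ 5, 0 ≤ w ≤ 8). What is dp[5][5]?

i\w   0   1   2   3   4   5   6   7   8
  0   0   0   0   0   0   0   0   0   0
  1   0  11  11  11  11  11  11  11  11
  2   0  11  11  11  11  17  17  17  17
  3   0  11  11  11  11  17  17  17  17
  4   0  11  11  11  11  17  17  20  20
  5   0  11  11  11  12  23  23  23  23

23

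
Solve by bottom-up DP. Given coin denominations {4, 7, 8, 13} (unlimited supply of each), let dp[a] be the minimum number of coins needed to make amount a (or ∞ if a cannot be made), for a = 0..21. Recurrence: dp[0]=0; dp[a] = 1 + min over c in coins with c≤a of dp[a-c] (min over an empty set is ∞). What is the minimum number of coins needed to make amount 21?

 a  0  1  2  3  4  5  6  7  8  9 10 11 12 13 14 15 16 17 18 19 20 21
dp  0  -  -  -  1  -  -  1  1  -  -  2  2  1  2  2  2  2  3  3  2  2
(- denotes ∞ / unreachable)

2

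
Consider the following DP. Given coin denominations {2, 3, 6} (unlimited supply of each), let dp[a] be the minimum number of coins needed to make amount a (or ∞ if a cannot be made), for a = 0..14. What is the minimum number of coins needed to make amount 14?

 a  0  1  2  3  4  5  6  7  8  9 10 11 12 13 14
dp  0  -  1  1  2  2  1  3  2  2  3  3  2  4  3
(- denotes ∞ / unreachable)

3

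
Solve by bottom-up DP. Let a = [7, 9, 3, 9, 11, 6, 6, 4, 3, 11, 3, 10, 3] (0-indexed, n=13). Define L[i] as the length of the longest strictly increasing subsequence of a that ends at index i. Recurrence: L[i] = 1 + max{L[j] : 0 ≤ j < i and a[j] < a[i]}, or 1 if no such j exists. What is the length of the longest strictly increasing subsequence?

   i    0    1    2    3    4    5    6    7    8    9   10   11   12
a[i]    7    9    3    9   11    6    6    4    3   11    3   10    3
L[i]    1    2    1    2    3    2    2    2    1    3    1    3    1

3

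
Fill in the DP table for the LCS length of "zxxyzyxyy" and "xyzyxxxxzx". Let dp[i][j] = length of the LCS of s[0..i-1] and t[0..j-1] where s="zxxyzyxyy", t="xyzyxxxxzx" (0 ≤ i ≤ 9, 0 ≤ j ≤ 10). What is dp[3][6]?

   ''  x  y  z  y  x  x  x  x  z  x
''  0  0  0  0  0  0  0  0  0  0  0
 z  0  0  0  1  1  1  1  1  1  1  1
 x  0  1  1  1  1  2  2  2  2  2  2
 x  0  1  1  1  1  2  3  3  3  3  3
 y  0  1  2  2  2  2  3  3  3  3  3
 z  0  1  2  3  3  3  3  3  3  4  4
 y  0  1  2  3  4  4  4  4  4  4  4
 x  0  1  2  3  4  5  5  5  5  5  5
 y  0  1  2  3  4  5  5  5  5  5  5
 y  0  1  2  3  4  5  5  5  5  5  5

3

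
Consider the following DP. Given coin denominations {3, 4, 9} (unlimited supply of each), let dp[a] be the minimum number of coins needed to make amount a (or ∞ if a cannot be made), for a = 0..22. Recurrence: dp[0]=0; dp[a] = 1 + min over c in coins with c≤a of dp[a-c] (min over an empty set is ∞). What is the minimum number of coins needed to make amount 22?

 a  0  1  2  3  4  5  6  7  8  9 10 11 12 13 14 15 16 17 18 19 20 21 22
dp  0  -  -  1  1  -  2  2  2  1  3  3  2  2  4  3  3  3  2  4  4  3  3
(- denotes ∞ / unreachable)

3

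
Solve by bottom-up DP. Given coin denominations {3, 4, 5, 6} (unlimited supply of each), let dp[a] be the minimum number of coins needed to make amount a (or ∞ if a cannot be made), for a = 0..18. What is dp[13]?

 a  0  1  2  3  4  5  6  7  8  9 10 11 12 13 14 15 16 17 18
dp  0  -  -  1  1  1  1  2  2  2  2  2  2  3  3  3  3  3  3
(- denotes ∞ / unreachable)

3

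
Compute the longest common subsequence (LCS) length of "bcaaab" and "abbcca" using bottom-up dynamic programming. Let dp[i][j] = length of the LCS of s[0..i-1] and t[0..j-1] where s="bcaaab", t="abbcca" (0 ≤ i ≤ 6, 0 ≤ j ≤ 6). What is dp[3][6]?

   ''  a  b  b  c  c  a
''  0  0  0  0  0  0  0
 b  0  0  1  1  1  1  1
 c  0  0  1  1  2  2  2
 a  0  1  1  1  2  2  3
 a  0  1  1  1  2  2  3
 a  0  1  1  1  2  2  3
 b  0  1  2  2  2  2  3

3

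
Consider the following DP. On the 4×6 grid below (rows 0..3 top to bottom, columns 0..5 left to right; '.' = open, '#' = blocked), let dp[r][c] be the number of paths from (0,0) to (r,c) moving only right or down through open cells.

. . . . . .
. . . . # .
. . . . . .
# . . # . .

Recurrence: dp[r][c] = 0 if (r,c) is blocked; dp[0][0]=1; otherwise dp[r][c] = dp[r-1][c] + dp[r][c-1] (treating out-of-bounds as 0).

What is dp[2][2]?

r\c   0   1   2   3   4   5
  0   1   1   1   1   1   1
  1   1   2   3   4   0   1
  2   1   3   6  10  10  11
  3   0   3   9   0  10  21

6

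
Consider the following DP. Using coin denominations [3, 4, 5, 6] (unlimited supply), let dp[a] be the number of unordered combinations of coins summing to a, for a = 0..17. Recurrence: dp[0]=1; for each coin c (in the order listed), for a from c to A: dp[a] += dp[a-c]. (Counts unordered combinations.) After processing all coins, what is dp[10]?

after  coin     0     1     2     3     4     5     6     7     8     9    10    11    12    13    14    15    16    17
          3     1     0     0     1     0     0     1     0     0     1     0     0     1     0     0     1     0     0
          4     1     0     0     1     1     0     1     1     1     1     1     1     2     1     1     2     2     1
          5     1     0     0     1     1     1     1     1     2     2     2     2     3     3     3     4     4     4
          6     1     0     0     1     1     1     2     1     2     3     3     3     5     4     5     7     7     7

3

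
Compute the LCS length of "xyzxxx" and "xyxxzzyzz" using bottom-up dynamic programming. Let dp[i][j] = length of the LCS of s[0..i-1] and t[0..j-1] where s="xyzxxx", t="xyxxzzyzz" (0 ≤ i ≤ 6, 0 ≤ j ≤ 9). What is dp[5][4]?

   ''  x  y  x  x  z  z  y  z  z
''  0  0  0  0  0  0  0  0  0  0
 x  0  1  1  1  1  1  1  1  1  1
 y  0  1  2  2  2  2  2  2  2  2
 z  0  1  2  2  2  3  3  3  3  3
 x  0  1  2  3  3  3  3  3  3  3
 x  0  1  2  3  4  4  4  4  4  4
 x  0  1  2  3  4  4  4  4  4  4

4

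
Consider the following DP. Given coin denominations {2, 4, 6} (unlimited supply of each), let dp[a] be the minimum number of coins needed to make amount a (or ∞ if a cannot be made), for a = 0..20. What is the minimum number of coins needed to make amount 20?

4

 a  0  1  2  3  4  5  6  7  8  9 10 11 12 13 14 15 16 17 18 19 20
dp  0  -  1  -  1  -  1  -  2  -  2  -  2  -  3  -  3  -  3  -  4
(- denotes ∞ / unreachable)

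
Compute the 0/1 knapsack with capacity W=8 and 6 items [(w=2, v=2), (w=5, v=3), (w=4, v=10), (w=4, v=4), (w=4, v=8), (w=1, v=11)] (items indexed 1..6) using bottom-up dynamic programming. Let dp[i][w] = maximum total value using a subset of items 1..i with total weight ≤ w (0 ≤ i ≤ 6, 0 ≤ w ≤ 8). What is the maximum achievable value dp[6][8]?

i\w   0   1   2   3   4   5   6   7   8
  0   0   0   0   0   0   0   0   0   0
  1   0   0   2   2   2   2   2   2   2
  2   0   0   2   2   2   3   3   5   5
  3   0   0   2   2  10  10  12  12  12
  4   0   0   2   2  10  10  12  12  14
  5   0   0   2   2  10  10  12  12  18
  6   0  11  11  13  13  21  21  23  23

23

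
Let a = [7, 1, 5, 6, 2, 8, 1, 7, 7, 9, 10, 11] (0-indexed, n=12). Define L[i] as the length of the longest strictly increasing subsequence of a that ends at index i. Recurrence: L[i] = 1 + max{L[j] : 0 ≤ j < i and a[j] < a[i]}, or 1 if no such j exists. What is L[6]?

   i    0    1    2    3    4    5    6    7    8    9   10   11
a[i]    7    1    5    6    2    8    1    7    7    9   10   11
L[i]    1    1    2    3    2    4    1    4    4    5    6    7

1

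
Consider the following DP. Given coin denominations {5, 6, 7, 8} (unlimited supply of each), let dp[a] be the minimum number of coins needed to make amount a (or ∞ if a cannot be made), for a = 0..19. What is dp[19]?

 a  0  1  2  3  4  5  6  7  8  9 10 11 12 13 14 15 16 17 18 19
dp  0  -  -  -  -  1  1  1  1  -  2  2  2  2  2  2  2  3  3  3
(- denotes ∞ / unreachable)

3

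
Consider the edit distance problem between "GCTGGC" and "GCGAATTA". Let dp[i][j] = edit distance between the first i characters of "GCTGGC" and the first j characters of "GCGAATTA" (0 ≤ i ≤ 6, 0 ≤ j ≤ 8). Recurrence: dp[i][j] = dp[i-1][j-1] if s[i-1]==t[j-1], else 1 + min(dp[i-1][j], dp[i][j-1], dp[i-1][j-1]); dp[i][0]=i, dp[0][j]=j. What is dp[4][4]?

2

   ''  G  C  G  A  A  T  T  A
''  0  1  2  3  4  5  6  7  8
 G  1  0  1  2  3  4  5  6  7
 C  2  1  0  1  2  3  4  5  6
 T  3  2  1  1  2  3  3  4  5
 G  4  3  2  1  2  3  4  4  5
 G  5  4  3  2  2  3  4  5  5
 C  6  5  4  3  3  3  4  5  6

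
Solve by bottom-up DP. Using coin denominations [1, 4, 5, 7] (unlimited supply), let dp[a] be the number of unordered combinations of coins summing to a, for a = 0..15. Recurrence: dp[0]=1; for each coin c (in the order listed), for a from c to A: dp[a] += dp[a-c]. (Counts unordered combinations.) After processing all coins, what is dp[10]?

after  coin     0     1     2     3     4     5     6     7     8     9    10    11    12    13    14    15
          1     1     1     1     1     1     1     1     1     1     1     1     1     1     1     1     1
          4     1     1     1     1     2     2     2     2     3     3     3     3     4     4     4     4
          5     1     1     1     1     2     3     3     3     4     5     6     6     7     8     9    10
          7     1     1     1     1     2     3     3     4     5     6     7     8    10    11    13    15

7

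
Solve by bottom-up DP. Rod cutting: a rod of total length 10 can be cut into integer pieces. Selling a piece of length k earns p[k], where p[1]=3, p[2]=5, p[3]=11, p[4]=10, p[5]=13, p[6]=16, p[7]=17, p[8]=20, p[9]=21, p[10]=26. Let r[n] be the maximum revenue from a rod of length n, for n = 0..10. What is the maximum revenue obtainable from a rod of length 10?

36

   n    0    1    2    3    4    5    6    7    8    9   10
r[n]    0    3    6   11   14   17   22   25   28   33   36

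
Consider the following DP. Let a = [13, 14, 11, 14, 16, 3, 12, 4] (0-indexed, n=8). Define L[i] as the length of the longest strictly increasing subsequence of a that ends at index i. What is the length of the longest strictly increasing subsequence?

   i    0    1    2    3    4    5    6    7
a[i]   13   14   11   14   16    3   12    4
L[i]    1    2    1    2    3    1    2    2

3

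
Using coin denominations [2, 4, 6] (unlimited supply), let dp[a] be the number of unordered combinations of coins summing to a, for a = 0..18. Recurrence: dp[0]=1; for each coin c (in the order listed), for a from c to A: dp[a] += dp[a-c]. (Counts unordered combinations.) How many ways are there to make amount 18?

12

after  coin     0     1     2     3     4     5     6     7     8     9    10    11    12    13    14    15    16    17    18
          2     1     0     1     0     1     0     1     0     1     0     1     0     1     0     1     0     1     0     1
          4     1     0     1     0     2     0     2     0     3     0     3     0     4     0     4     0     5     0     5
          6     1     0     1     0     2     0     3     0     4     0     5     0     7     0     8     0    10     0    12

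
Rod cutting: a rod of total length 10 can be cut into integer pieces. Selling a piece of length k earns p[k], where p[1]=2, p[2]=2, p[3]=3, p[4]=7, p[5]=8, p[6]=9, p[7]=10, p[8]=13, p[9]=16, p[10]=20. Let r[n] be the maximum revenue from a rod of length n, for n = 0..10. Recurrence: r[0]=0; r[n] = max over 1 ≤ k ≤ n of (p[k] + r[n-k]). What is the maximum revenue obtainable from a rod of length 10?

   n    0    1    2    3    4    5    6    7    8    9   10
r[n]    0    2    4    6    8   10   12   14   16   18   20

20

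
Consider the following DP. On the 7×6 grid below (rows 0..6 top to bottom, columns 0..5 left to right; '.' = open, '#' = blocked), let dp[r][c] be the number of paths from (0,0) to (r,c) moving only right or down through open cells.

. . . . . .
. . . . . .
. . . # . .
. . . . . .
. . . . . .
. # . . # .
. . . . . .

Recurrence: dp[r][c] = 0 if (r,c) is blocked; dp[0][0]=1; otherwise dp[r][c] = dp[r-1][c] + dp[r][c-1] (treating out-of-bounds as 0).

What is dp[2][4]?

5

r\c   0   1   2   3   4   5
  0   1   1   1   1   1   1
  1   1   2   3   4   5   6
  2   1   3   6   0   5  11
  3   1   4  10  10  15  26
  4   1   5  15  25  40  66
  5   1   0  15  40   0  66
  6   1   1  16  56  56 122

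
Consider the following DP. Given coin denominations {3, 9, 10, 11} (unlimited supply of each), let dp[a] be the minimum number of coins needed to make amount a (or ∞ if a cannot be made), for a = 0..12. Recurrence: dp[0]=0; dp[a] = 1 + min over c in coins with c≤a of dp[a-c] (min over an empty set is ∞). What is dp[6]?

 a  0  1  2  3  4  5  6  7  8  9 10 11 12
dp  0  -  -  1  -  -  2  -  -  1  1  1  2
(- denotes ∞ / unreachable)

2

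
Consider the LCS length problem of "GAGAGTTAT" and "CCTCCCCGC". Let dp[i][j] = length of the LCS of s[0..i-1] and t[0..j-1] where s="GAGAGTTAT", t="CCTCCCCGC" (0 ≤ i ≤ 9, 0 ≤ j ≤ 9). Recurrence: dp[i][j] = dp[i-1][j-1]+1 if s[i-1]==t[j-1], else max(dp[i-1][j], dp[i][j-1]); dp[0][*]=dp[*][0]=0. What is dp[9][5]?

1

   ''  C  C  T  C  C  C  C  G  C
''  0  0  0  0  0  0  0  0  0  0
 G  0  0  0  0  0  0  0  0  1  1
 A  0  0  0  0  0  0  0  0  1  1
 G  0  0  0  0  0  0  0  0  1  1
 A  0  0  0  0  0  0  0  0  1  1
 G  0  0  0  0  0  0  0  0  1  1
 T  0  0  0  1  1  1  1  1  1  1
 T  0  0  0  1  1  1  1  1  1  1
 A  0  0  0  1  1  1  1  1  1  1
 T  0  0  0  1  1  1  1  1  1  1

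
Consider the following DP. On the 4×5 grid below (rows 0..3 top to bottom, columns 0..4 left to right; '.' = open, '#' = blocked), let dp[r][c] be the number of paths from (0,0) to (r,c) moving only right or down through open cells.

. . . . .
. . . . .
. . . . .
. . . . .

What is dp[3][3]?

r\c   0   1   2   3   4
  0   1   1   1   1   1
  1   1   2   3   4   5
  2   1   3   6  10  15
  3   1   4  10  20  35

20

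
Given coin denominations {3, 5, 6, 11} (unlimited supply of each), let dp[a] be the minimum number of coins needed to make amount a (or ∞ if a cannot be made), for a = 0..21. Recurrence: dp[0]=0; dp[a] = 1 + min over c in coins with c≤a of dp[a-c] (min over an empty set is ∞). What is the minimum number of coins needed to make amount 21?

 a  0  1  2  3  4  5  6  7  8  9 10 11 12 13 14 15 16 17 18 19 20 21
dp  0  -  -  1  -  1  1  -  2  2  2  1  2  3  2  3  2  2  3  3  3  3
(- denotes ∞ / unreachable)

3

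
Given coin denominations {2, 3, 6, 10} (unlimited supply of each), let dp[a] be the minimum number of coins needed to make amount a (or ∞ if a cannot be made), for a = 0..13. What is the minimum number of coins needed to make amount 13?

2

 a  0  1  2  3  4  5  6  7  8  9 10 11 12 13
dp  0  -  1  1  2  2  1  3  2  2  1  3  2  2
(- denotes ∞ / unreachable)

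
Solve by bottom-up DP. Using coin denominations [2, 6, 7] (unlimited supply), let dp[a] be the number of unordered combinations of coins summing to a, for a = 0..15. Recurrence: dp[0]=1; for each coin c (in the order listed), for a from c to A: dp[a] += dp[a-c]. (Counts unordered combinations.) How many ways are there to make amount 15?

after  coin     0     1     2     3     4     5     6     7     8     9    10    11    12    13    14    15
          2     1     0     1     0     1     0     1     0     1     0     1     0     1     0     1     0
          6     1     0     1     0     1     0     2     0     2     0     2     0     3     0     3     0
          7     1     0     1     0     1     0     2     1     2     1     2     1     3     2     4     2

2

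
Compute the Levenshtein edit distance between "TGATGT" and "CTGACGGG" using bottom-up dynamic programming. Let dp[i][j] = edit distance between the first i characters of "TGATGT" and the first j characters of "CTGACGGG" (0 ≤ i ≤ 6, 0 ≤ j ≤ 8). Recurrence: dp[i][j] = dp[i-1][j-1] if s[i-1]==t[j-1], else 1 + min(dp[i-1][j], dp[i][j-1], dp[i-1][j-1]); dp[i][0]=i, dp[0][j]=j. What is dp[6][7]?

   ''  C  T  G  A  C  G  G  G
''  0  1  2  3  4  5  6  7  8
 T  1  1  1  2  3  4  5  6  7
 G  2  2  2  1  2  3  4  5  6
 A  3  3  3  2  1  2  3  4  5
 T  4  4  3  3  2  2  3  4  5
 G  5  5  4  3  3  3  2  3  4
 T  6  6  5  4  4  4  3  3  4

3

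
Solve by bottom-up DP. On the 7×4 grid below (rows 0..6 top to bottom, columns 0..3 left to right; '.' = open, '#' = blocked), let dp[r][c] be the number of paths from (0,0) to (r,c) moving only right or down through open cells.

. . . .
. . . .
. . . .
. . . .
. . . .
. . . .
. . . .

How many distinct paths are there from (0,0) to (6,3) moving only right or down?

84

r\c   0   1   2   3
  0   1   1   1   1
  1   1   2   3   4
  2   1   3   6  10
  3   1   4  10  20
  4   1   5  15  35
  5   1   6  21  56
  6   1   7  28  84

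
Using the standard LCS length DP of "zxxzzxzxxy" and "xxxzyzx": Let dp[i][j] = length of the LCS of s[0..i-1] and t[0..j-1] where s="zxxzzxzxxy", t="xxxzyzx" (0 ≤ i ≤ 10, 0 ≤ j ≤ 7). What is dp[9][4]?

4

   ''  x  x  x  z  y  z  x
''  0  0  0  0  0  0  0  0
 z  0  0  0  0  1  1  1  1
 x  0  1  1  1  1  1  1  2
 x  0  1  2  2  2  2  2  2
 z  0  1  2  2  3  3  3  3
 z  0  1  2  2  3  3  4  4
 x  0  1  2  3  3  3  4  5
 z  0  1  2  3  4  4  4  5
 x  0  1  2  3  4  4  4  5
 x  0  1  2  3  4  4  4  5
 y  0  1  2  3  4  5  5  5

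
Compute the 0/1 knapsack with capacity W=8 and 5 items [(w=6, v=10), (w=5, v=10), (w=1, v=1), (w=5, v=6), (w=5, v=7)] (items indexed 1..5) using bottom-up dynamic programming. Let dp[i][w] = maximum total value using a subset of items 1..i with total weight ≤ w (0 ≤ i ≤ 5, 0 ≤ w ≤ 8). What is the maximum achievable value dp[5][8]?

11

i\w   0   1   2   3   4   5   6   7   8
  0   0   0   0   0   0   0   0   0   0
  1   0   0   0   0   0   0  10  10  10
  2   0   0   0   0   0  10  10  10  10
  3   0   1   1   1   1  10  11  11  11
  4   0   1   1   1   1  10  11  11  11
  5   0   1   1   1   1  10  11  11  11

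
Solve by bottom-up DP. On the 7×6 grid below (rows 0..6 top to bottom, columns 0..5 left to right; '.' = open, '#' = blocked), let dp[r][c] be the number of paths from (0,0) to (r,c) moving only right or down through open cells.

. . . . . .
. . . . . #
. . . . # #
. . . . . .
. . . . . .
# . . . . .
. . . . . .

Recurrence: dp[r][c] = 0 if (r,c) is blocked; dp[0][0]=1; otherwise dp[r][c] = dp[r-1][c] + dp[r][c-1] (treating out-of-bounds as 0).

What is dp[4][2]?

15

r\c   0   1   2   3   4   5
  0   1   1   1   1   1   1
  1   1   2   3   4   5   0
  2   1   3   6  10   0   0
  3   1   4  10  20  20  20
  4   1   5  15  35  55  75
  5   0   5  20  55 110 185
  6   0   5  25  80 190 375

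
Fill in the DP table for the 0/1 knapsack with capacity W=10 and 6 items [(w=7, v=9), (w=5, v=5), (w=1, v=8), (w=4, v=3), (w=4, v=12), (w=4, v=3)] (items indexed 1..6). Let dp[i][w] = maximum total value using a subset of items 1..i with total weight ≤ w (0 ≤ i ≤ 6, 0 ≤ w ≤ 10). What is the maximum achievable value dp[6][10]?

i\w   0   1   2   3   4   5   6   7   8   9  10
  0   0   0   0   0   0   0   0   0   0   0   0
  1   0   0   0   0   0   0   0   9   9   9   9
  2   0   0   0   0   0   5   5   9   9   9   9
  3   0   8   8   8   8   8  13  13  17  17  17
  4   0   8   8   8   8  11  13  13  17  17  17
  5   0   8   8   8  12  20  20  20  20  23  25
  6   0   8   8   8  12  20  20  20  20  23  25

25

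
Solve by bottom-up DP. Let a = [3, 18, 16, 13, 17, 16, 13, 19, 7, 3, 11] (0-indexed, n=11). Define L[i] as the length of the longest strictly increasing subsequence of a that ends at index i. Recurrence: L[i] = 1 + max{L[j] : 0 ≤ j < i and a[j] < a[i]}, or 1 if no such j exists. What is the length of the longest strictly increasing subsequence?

4

   i    0    1    2    3    4    5    6    7    8    9   10
a[i]    3   18   16   13   17   16   13   19    7    3   11
L[i]    1    2    2    2    3    3    2    4    2    1    3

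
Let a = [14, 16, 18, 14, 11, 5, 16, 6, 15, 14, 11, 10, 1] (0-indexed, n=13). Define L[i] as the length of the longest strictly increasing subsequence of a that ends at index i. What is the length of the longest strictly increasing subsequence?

3

   i    0    1    2    3    4    5    6    7    8    9   10   11   12
a[i]   14   16   18   14   11    5   16    6   15   14   11   10    1
L[i]    1    2    3    1    1    1    2    2    3    3    3    3    1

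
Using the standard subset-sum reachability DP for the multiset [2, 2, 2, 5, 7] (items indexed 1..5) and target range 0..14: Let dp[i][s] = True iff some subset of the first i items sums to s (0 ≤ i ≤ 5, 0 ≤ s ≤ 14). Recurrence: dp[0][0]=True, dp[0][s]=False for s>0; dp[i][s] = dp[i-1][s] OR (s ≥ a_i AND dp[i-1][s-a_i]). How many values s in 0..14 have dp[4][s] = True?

i\s   0   1   2   3   4   5   6   7   8   9  10  11  12  13  14
  0   T   F   F   F   F   F   F   F   F   F   F   F   F   F   F
  1   T   F   T   F   F   F   F   F   F   F   F   F   F   F   F
  2   T   F   T   F   T   F   F   F   F   F   F   F   F   F   F
  3   T   F   T   F   T   F   T   F   F   F   F   F   F   F   F
  4   T   F   T   F   T   T   T   T   F   T   F   T   F   F   F
  5   T   F   T   F   T   T   T   T   F   T   F   T   T   T   T

8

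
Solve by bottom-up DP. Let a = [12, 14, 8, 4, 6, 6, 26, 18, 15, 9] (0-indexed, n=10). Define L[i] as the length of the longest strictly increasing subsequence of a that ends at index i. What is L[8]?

3

   i    0    1    2    3    4    5    6    7    8    9
a[i]   12   14    8    4    6    6   26   18   15    9
L[i]    1    2    1    1    2    2    3    3    3    3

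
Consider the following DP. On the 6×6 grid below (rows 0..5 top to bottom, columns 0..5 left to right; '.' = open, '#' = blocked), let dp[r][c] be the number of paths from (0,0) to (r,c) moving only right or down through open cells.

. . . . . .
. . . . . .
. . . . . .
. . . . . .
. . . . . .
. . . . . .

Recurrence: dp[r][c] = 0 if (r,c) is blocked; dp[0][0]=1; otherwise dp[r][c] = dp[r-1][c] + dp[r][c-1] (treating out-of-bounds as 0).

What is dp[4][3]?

35

r\c   0   1   2   3   4   5
  0   1   1   1   1   1   1
  1   1   2   3   4   5   6
  2   1   3   6  10  15  21
  3   1   4  10  20  35  56
  4   1   5  15  35  70 126
  5   1   6  21  56 126 252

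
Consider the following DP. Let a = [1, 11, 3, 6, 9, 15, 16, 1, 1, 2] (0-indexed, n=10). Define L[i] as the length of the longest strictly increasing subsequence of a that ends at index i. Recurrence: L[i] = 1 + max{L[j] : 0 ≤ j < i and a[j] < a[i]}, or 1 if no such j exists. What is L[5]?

   i    0    1    2    3    4    5    6    7    8    9
a[i]    1   11    3    6    9   15   16    1    1    2
L[i]    1    2    2    3    4    5    6    1    1    2

5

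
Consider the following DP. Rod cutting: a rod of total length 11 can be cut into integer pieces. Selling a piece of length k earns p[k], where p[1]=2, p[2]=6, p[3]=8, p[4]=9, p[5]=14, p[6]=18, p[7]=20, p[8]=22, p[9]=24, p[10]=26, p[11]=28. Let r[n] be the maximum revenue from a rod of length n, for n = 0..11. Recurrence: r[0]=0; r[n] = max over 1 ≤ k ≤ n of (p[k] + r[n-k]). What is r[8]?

24

   n    0    1    2    3    4    5    6    7    8    9   10   11
r[n]    0    2    6    8   12   14   18   20   24   26   30   32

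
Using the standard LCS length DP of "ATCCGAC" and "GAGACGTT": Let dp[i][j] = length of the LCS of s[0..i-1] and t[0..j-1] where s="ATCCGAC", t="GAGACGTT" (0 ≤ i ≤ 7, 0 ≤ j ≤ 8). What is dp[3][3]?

1

   ''  G  A  G  A  C  G  T  T
''  0  0  0  0  0  0  0  0  0
 A  0  0  1  1  1  1  1  1  1
 T  0  0  1  1  1  1  1  2  2
 C  0  0  1  1  1  2  2  2  2
 C  0  0  1  1  1  2  2  2  2
 G  0  1  1  2  2  2  3  3  3
 A  0  1  2  2  3  3  3  3  3
 C  0  1  2  2  3  4  4  4  4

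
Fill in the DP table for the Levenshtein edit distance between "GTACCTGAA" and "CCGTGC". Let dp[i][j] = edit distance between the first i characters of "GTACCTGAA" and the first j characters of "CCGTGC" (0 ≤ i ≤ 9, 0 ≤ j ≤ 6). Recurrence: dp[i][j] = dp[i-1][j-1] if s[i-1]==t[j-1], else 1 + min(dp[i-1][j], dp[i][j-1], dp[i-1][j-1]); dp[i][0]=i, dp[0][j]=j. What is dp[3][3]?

3

   ''  C  C  G  T  G  C
''  0  1  2  3  4  5  6
 G  1  1  2  2  3  4  5
 T  2  2  2  3  2  3  4
 A  3  3  3  3  3  3  4
 C  4  3  3  4  4  4  3
 C  5  4  3  4  5  5  4
 T  6  5  4  4  4  5  5
 G  7  6  5  4  5  4  5
 A  8  7  6  5  5  5  5
 A  9  8  7  6  6  6  6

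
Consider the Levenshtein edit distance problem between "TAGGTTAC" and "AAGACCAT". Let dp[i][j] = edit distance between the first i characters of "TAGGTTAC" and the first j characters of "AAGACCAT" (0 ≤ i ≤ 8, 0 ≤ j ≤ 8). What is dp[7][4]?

   ''  A  A  G  A  C  C  A  T
''  0  1  2  3  4  5  6  7  8
 T  1  1  2  3  4  5  6  7  7
 A  2  1  1  2  3  4  5  6  7
 G  3  2  2  1  2  3  4  5  6
 G  4  3  3  2  2  3  4  5  6
 T  5  4  4  3  3  3  4  5  5
 T  6  5  5  4  4  4  4  5  5
 A  7  6  5  5  4  5  5  4  5
 C  8  7  6  6  5  4  5  5  5

4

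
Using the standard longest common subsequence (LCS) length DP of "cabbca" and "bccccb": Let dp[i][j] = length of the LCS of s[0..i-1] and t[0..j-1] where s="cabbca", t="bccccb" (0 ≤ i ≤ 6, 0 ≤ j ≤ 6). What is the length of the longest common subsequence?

2

   ''  b  c  c  c  c  b
''  0  0  0  0  0  0  0
 c  0  0  1  1  1  1  1
 a  0  0  1  1  1  1  1
 b  0  1  1  1  1  1  2
 b  0  1  1  1  1  1  2
 c  0  1  2  2  2  2  2
 a  0  1  2  2  2  2  2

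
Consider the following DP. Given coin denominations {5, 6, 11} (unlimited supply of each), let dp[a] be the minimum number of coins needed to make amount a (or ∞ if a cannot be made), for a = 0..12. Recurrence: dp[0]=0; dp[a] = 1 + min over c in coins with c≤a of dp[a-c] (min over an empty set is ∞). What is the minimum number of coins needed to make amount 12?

2

 a  0  1  2  3  4  5  6  7  8  9 10 11 12
dp  0  -  -  -  -  1  1  -  -  -  2  1  2
(- denotes ∞ / unreachable)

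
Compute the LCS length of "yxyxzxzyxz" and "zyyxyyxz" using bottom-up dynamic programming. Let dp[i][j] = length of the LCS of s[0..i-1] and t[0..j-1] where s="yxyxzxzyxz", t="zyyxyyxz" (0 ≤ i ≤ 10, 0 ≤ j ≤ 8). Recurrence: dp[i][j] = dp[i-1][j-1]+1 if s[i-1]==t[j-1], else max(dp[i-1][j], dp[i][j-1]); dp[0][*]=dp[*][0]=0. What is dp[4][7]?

4

   ''  z  y  y  x  y  y  x  z
''  0  0  0  0  0  0  0  0  0
 y  0  0  1  1  1  1  1  1  1
 x  0  0  1  1  2  2  2  2  2
 y  0  0  1  2  2  3  3  3  3
 x  0  0  1  2  3  3  3  4  4
 z  0  1  1  2  3  3  3  4  5
 x  0  1  1  2  3  3  3  4  5
 z  0  1  1  2  3  3  3  4  5
 y  0  1  2  2  3  4  4  4  5
 x  0  1  2  2  3  4  4  5  5
 z  0  1  2  2  3  4  4  5  6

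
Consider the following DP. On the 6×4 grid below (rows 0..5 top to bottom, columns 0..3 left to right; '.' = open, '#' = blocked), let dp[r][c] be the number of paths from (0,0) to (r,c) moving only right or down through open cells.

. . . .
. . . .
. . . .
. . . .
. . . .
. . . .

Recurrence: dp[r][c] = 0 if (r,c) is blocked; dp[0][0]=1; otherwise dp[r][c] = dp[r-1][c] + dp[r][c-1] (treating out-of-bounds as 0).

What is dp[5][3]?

56

r\c   0   1   2   3
  0   1   1   1   1
  1   1   2   3   4
  2   1   3   6  10
  3   1   4  10  20
  4   1   5  15  35
  5   1   6  21  56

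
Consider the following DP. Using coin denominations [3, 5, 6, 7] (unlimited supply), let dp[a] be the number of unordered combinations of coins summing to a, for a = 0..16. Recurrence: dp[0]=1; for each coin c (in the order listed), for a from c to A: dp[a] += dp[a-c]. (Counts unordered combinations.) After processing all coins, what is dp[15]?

5

after  coin     0     1     2     3     4     5     6     7     8     9    10    11    12    13    14    15    16
          3     1     0     0     1     0     0     1     0     0     1     0     0     1     0     0     1     0
          5     1     0     0     1     0     1     1     0     1     1     1     1     1     1     1     2     1
          6     1     0     0     1     0     1     2     0     1     2     1     2     3     1     2     4     2
          7     1     0     0     1     0     1     2     1     1     2     2     2     4     3     3     5     4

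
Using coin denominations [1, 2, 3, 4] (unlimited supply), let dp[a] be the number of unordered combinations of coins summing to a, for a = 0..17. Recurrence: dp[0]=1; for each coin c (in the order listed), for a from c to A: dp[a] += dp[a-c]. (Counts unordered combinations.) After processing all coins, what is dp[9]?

after  coin     0     1     2     3     4     5     6     7     8     9    10    11    12    13    14    15    16    17
          1     1     1     1     1     1     1     1     1     1     1     1     1     1     1     1     1     1     1
          2     1     1     2     2     3     3     4     4     5     5     6     6     7     7     8     8     9     9
          3     1     1     2     3     4     5     7     8    10    12    14    16    19    21    24    27    30    33
          4     1     1     2     3     5     6     9    11    15    18    23    27    34    39    47    54    64    72

18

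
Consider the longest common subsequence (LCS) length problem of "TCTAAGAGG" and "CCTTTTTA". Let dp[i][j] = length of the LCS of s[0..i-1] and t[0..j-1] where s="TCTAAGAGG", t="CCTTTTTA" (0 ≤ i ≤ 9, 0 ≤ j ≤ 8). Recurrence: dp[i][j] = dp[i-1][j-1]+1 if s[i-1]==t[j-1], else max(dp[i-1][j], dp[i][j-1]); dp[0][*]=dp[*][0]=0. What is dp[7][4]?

   ''  C  C  T  T  T  T  T  A
''  0  0  0  0  0  0  0  0  0
 T  0  0  0  1  1  1  1  1  1
 C  0  1  1  1  1  1  1  1  1
 T  0  1  1  2  2  2  2  2  2
 A  0  1  1  2  2  2  2  2  3
 A  0  1  1  2  2  2  2  2  3
 G  0  1  1  2  2  2  2  2  3
 A  0  1  1  2  2  2  2  2  3
 G  0  1  1  2  2  2  2  2  3
 G  0  1  1  2  2  2  2  2  3

2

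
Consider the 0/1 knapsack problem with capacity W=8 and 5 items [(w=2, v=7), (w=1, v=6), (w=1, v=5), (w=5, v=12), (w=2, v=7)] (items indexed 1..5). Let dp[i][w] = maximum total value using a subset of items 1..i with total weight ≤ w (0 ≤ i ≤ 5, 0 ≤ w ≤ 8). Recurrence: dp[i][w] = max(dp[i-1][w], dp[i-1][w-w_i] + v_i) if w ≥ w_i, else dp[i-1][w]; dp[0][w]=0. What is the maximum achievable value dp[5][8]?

i\w   0   1   2   3   4   5   6   7   8
  0   0   0   0   0   0   0   0   0   0
  1   0   0   7   7   7   7   7   7   7
  2   0   6   7  13  13  13  13  13  13
  3   0   6  11  13  18  18  18  18  18
  4   0   6  11  13  18  18  18  23  25
  5   0   6  11  13  18  20  25  25  25

25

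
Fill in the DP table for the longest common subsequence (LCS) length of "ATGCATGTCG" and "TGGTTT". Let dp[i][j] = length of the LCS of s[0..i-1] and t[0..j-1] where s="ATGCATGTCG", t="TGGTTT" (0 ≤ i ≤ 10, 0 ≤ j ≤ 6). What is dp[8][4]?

   ''  T  G  G  T  T  T
''  0  0  0  0  0  0  0
 A  0  0  0  0  0  0  0
 T  0  1  1  1  1  1  1
 G  0  1  2  2  2  2  2
 C  0  1  2  2  2  2  2
 A  0  1  2  2  2  2  2
 T  0  1  2  2  3  3  3
 G  0  1  2  3  3  3  3
 T  0  1  2  3  4  4  4
 C  0  1  2  3  4  4  4
 G  0  1  2  3  4  4  4

4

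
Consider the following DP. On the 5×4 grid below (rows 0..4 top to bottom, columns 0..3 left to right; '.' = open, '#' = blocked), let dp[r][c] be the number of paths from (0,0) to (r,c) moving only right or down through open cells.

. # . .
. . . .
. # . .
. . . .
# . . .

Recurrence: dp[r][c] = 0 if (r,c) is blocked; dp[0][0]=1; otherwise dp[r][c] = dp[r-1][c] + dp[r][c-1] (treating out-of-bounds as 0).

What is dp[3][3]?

r\c   0   1   2   3
  0   1   0   0   0
  1   1   1   1   1
  2   1   0   1   2
  3   1   1   2   4
  4   0   1   3   7

4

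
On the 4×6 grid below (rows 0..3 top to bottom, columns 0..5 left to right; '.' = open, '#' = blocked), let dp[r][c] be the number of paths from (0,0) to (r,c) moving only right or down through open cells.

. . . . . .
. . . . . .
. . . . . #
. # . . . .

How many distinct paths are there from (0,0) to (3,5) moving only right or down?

31

r\c   0   1   2   3   4   5
  0   1   1   1   1   1   1
  1   1   2   3   4   5   6
  2   1   3   6  10  15   0
  3   1   0   6  16  31  31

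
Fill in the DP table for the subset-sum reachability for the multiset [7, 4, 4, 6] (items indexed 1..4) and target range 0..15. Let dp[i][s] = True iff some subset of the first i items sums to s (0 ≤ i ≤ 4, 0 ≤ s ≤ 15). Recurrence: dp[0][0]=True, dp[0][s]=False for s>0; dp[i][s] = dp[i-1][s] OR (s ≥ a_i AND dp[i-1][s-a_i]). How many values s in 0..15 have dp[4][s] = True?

i\s   0   1   2   3   4   5   6   7   8   9  10  11  12  13  14  15
  0   T   F   F   F   F   F   F   F   F   F   F   F   F   F   F   F
  1   T   F   F   F   F   F   F   T   F   F   F   F   F   F   F   F
  2   T   F   F   F   T   F   F   T   F   F   F   T   F   F   F   F
  3   T   F   F   F   T   F   F   T   T   F   F   T   F   F   F   T
  4   T   F   F   F   T   F   T   T   T   F   T   T   F   T   T   T

10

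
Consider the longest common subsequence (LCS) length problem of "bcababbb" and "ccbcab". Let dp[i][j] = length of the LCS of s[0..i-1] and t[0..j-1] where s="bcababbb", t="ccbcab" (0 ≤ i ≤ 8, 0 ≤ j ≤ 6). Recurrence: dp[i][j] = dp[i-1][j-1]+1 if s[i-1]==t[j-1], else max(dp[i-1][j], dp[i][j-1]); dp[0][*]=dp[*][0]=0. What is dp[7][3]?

   ''  c  c  b  c  a  b
''  0  0  0  0  0  0  0
 b  0  0  0  1  1  1  1
 c  0  1  1  1  2  2  2
 a  0  1  1  1  2  3  3
 b  0  1  1  2  2  3  4
 a  0  1  1  2  2  3  4
 b  0  1  1  2  2  3  4
 b  0  1  1  2  2  3  4
 b  0  1  1  2  2  3  4

2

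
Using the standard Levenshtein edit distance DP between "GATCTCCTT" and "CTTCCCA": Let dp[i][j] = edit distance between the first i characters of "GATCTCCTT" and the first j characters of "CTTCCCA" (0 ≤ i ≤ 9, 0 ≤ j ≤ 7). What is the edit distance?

   ''  C  T  T  C  C  C  A
''  0  1  2  3  4  5  6  7
 G  1  1  2  3  4  5  6  7
 A  2  2  2  3  4  5  6  6
 T  3  3  2  2  3  4  5  6
 C  4  3  3  3  2  3  4  5
 T  5  4  3  3  3  3  4  5
 C  6  5  4  4  3  3  3  4
 C  7  6  5  5  4  3  3  4
 T  8  7  6  5  5  4  4  4
 T  9  8  7  6  6  5  5  5

5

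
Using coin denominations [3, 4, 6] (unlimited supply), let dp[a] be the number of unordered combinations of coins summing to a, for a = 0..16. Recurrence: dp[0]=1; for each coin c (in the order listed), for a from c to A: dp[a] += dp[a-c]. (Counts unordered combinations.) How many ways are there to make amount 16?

4

after  coin     0     1     2     3     4     5     6     7     8     9    10    11    12    13    14    15    16
          3     1     0     0     1     0     0     1     0     0     1     0     0     1     0     0     1     0
          4     1     0     0     1     1     0     1     1     1     1     1     1     2     1     1     2     2
          6     1     0     0     1     1     0     2     1     1     2     2     1     4     2     2     4     4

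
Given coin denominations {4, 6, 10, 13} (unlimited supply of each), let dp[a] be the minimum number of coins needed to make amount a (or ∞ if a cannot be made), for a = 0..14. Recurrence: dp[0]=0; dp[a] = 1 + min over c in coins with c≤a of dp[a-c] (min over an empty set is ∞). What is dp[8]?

 a  0  1  2  3  4  5  6  7  8  9 10 11 12 13 14
dp  0  -  -  -  1  -  1  -  2  -  1  -  2  1  2
(- denotes ∞ / unreachable)

2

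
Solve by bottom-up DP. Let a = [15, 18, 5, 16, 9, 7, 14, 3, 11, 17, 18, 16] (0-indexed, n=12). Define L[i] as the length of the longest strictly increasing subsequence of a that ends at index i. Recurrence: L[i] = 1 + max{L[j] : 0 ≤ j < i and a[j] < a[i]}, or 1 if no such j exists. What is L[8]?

   i    0    1    2    3    4    5    6    7    8    9   10   11
a[i]   15   18    5   16    9    7   14    3   11   17   18   16
L[i]    1    2    1    2    2    2    3    1    3    4    5    4

3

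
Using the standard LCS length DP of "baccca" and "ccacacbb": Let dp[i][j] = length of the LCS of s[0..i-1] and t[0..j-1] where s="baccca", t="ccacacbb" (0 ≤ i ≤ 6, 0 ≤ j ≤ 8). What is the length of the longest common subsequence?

   ''  c  c  a  c  a  c  b  b
''  0  0  0  0  0  0  0  0  0
 b  0  0  0  0  0  0  0  1  1
 a  0  0  0  1  1  1  1  1  1
 c  0  1  1  1  2  2  2  2  2
 c  0  1  2  2  2  2  3  3  3
 c  0  1  2  2  3  3  3  3  3
 a  0  1  2  3  3  4  4  4  4

4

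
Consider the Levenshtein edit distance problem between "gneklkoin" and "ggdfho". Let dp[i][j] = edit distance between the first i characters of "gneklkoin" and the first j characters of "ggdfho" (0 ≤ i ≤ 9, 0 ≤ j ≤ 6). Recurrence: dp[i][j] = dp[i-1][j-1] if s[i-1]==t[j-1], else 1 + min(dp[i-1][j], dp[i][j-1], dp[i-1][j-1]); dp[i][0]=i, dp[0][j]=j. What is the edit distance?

   ''  g  g  d  f  h  o
''  0  1  2  3  4  5  6
 g  1  0  1  2  3  4  5
 n  2  1  1  2  3  4  5
 e  3  2  2  2  3  4  5
 k  4  3  3  3  3  4  5
 l  5  4  4  4  4  4  5
 k  6  5  5  5  5  5  5
 o  7  6  6  6  6  6  5
 i  8  7  7  7  7  7  6
 n  9  8  8  8  8  8  7

7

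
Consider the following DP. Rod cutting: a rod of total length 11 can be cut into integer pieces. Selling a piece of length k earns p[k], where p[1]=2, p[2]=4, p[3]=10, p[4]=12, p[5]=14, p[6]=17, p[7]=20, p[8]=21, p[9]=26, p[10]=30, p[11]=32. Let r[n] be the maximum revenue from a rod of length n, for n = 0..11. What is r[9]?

   n    0    1    2    3    4    5    6    7    8    9   10   11
r[n]    0    2    4   10   12   14   20   22   24   30   32   34

30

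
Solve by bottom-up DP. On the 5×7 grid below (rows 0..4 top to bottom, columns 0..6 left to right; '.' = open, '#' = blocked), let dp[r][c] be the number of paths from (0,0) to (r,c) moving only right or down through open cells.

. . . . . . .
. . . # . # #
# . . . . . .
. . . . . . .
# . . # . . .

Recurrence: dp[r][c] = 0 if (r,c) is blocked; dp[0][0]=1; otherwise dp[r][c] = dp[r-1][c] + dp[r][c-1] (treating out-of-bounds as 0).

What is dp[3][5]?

r\c   0   1   2   3   4   5   6
  0   1   1   1   1   1   1   1
  1   1   2   3   0   1   0   0
  2   0   2   5   5   6   6   6
  3   0   2   7  12  18  24  30
  4   0   2   9   0  18  42  72

24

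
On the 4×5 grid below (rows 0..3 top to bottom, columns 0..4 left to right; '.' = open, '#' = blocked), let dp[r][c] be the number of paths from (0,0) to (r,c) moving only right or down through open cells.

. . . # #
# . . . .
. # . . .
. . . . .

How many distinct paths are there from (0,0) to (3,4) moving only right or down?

r\c   0   1   2   3   4
  0   1   1   1   0   0
  1   0   1   2   2   2
  2   0   0   2   4   6
  3   0   0   2   6  12

12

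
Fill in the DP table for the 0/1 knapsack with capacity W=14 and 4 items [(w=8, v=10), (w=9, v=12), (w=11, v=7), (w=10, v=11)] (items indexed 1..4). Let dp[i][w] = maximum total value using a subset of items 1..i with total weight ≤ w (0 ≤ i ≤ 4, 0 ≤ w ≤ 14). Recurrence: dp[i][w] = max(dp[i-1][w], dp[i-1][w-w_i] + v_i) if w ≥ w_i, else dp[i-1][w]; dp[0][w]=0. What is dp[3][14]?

i\w   0   1   2   3   4   5   6   7   8   9  10  11  12  13  14
  0   0   0   0   0   0   0   0   0   0   0   0   0   0   0   0
  1   0   0   0   0   0   0   0   0  10  10  10  10  10  10  10
  2   0   0   0   0   0   0   0   0  10  12  12  12  12  12  12
  3   0   0   0   0   0   0   0   0  10  12  12  12  12  12  12
  4   0   0   0   0   0   0   0   0  10  12  12  12  12  12  12

12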